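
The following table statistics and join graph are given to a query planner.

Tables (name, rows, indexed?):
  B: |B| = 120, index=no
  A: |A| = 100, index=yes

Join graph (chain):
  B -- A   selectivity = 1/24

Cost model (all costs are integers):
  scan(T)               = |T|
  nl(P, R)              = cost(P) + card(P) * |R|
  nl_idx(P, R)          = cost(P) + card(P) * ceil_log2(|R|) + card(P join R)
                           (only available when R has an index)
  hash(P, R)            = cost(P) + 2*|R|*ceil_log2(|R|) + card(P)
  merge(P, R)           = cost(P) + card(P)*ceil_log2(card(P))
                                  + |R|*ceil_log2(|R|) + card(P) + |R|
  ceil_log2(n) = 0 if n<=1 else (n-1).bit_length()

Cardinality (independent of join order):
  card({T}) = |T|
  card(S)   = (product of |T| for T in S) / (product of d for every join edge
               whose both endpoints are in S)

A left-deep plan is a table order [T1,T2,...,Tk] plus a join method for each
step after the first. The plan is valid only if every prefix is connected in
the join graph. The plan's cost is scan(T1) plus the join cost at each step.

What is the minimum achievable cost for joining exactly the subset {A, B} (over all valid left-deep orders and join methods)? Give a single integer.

Selinger DP over subsets of {A,B}:
  {B}: scan cost=120, card=120
  {A}: scan cost=100, card=100
  {AB}: card=500; try (A,nl_idx)→1460, (A,hash)→1640, (B,merge)→1860, (B,hash)→1880, (A,merge)→1880, (B,nl)→12100 …(+1); best=1460 via (A,nl_idx)

1460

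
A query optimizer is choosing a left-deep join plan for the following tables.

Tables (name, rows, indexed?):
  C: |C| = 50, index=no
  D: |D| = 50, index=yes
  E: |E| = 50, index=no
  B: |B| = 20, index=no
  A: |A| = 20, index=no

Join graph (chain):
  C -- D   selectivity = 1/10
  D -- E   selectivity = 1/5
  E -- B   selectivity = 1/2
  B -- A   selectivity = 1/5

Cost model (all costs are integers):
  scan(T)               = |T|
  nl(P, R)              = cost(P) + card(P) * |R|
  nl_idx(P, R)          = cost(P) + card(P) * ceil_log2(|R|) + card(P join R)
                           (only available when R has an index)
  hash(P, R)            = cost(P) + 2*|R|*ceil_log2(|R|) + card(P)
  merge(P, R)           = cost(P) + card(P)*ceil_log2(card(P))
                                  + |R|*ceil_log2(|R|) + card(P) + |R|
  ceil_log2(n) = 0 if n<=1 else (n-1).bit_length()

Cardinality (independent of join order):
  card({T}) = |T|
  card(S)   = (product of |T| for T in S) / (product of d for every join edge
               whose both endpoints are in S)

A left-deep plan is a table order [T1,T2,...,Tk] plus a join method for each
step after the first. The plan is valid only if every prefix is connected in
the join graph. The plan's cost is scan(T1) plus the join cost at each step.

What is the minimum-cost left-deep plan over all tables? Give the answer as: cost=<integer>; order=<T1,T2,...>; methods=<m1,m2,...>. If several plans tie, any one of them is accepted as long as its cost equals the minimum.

cost=24120; order=A,B,E,D,C; methods=hash,hash,hash,hash

Selinger DP (subsets sized 1..n):
  {C}: scan cost=50, card=50
  {D}: scan cost=50, card=50
  {E}: scan cost=50, card=50
  {B}: scan cost=20, card=20
  {A}: scan cost=20, card=20
  {CD}: card=250; try (D,nl_idx)→600, (D,hash)→700, (C,hash)→700, (D,merge)→750, (C,merge)→750, (D,nl)→2550 …(+1); best=600 via (D,nl_idx)
  {DE}: card=500; try (E,hash)→700, (D,hash)→700, (E,merge)→750, (D,merge)→750, (D,nl_idx)→850, (E,nl)→2550 …(+1); best=700 via (E,hash)
  {BE}: card=500; try (B,hash)→300, (E,merge)→490, (B,merge)→520, (E,hash)→640, (E,nl)→1020, (B,nl)→1050; best=300 via (B,hash)
  {AB}: card=80; try (B,hash)→240, (A,hash)→240, (B,merge)→260, (A,merge)→260, (B,nl)→420, (A,nl)→420; best=240 via (B,hash)
  {CDE}: card=2500; try (E,hash)→1450, (C,hash)→1800, (E,merge)→3200, (C,merge)→6050, (E,nl)→13100, (C,nl)→25700; best=1450 via (E,hash)
  {BDE}: card=5000; try (D,hash)→1400, (B,hash)→1400, (D,merge)→5650, (B,merge)→5820, (D,nl_idx)→8300, (B,nl)→10700 …(+1); best=1400 via (D,hash)
  {ABE}: card=2000; try (E,hash)→920, (A,hash)→1000, (E,merge)→1230, (E,nl)→4240, (A,merge)→5420, (A,nl)→10300; best=920 via (E,hash)
  {BCDE}: card=25000; try (B,hash)→4150, (C,hash)→7000, (B,merge)→34070, (B,nl)→51450, (C,merge)→71750, (C,nl)→251400; best=4150 via (B,hash)
  {ABDE}: card=20000; try (D,hash)→3520, (A,hash)→6600, (D,merge)→25270, (D,nl_idx)→32920, (A,merge)→71520, (D,nl)→100920 …(+1); best=3520 via (D,hash)
  {ABCDE}: card=100000; try (C,hash)→24120, (A,hash)→29350, (C,merge)→323870, (A,merge)→404270, (A,nl)→504150, (C,nl)→1003520; best=24120 via (C,hash)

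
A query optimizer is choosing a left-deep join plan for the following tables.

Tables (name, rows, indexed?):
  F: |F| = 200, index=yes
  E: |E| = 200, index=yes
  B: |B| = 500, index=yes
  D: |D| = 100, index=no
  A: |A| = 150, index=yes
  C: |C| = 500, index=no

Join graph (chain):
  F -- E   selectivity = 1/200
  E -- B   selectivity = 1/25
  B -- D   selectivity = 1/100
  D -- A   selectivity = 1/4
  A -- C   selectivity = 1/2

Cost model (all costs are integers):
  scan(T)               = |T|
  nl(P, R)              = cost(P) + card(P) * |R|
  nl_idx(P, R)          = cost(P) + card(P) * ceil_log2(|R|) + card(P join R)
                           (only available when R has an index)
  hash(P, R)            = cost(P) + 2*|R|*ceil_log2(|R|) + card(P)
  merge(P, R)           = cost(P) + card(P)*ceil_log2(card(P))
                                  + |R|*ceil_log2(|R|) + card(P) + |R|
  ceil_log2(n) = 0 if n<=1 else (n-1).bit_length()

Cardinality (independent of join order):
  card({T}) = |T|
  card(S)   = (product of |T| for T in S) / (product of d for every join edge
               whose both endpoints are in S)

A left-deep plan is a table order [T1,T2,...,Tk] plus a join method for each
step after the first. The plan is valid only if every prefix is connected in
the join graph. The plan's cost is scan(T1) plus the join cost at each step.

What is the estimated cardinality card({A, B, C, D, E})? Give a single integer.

Tables in S: A(150), B(500), C(500), D(100), E(200)
Edges inside S: E-B(d=25), B-D(d=100), D-A(d=4), A-C(d=2)
numerator = 150 * 500 * 500 * 100 * 200 = 750000000000
denominator = 25 * 100 * 4 * 2 = 20000
card(S) = 750000000000 / 20000 = 37500000

37500000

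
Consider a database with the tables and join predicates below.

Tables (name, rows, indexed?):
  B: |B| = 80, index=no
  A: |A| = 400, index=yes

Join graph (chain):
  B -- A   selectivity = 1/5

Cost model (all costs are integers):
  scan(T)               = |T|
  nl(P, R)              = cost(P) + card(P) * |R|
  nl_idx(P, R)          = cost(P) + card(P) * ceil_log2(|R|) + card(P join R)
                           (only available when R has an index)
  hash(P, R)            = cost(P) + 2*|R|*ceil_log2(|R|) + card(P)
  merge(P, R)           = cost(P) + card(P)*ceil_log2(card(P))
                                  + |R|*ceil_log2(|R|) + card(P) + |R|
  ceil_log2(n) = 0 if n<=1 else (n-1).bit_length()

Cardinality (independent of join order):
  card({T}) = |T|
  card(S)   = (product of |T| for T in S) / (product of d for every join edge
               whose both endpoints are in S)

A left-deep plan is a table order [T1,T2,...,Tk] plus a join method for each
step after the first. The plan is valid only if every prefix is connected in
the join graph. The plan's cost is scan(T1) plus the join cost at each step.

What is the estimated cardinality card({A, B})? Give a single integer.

6400

Tables in S: A(400), B(80)
Edges inside S: B-A(d=5)
numerator = 400 * 80 = 32000
denominator = 5 = 5
card(S) = 32000 / 5 = 6400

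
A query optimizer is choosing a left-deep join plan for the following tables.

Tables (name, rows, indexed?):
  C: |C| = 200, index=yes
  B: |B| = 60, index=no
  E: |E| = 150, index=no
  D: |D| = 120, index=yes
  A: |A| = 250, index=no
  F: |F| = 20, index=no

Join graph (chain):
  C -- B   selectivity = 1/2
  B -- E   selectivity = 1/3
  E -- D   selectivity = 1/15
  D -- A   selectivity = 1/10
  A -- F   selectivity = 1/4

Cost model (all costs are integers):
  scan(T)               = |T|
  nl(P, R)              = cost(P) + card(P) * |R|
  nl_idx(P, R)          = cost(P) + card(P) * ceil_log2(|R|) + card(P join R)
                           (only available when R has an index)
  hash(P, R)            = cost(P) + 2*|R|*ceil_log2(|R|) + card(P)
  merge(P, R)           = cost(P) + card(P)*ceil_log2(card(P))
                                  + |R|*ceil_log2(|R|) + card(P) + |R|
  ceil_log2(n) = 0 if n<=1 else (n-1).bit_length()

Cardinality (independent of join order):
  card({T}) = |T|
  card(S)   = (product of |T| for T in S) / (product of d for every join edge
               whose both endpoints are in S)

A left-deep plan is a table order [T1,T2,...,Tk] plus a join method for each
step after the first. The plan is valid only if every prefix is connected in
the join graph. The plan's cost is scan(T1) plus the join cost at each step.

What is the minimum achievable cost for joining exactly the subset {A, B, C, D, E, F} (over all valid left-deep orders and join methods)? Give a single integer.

Selinger DP over subsets of {A,B,C,D,E,F}:
  {C}: scan cost=200, card=200
  {B}: scan cost=60, card=60
  {E}: scan cost=150, card=150
  {D}: scan cost=120, card=120
  {A}: scan cost=250, card=250
  {F}: scan cost=20, card=20
  {BC}: card=6000; try (B,hash)→1120, (C,merge)→2280, (B,merge)→2420, (C,hash)→3320, (C,nl_idx)→6540, (C,nl)→12060 …(+1); best=1120 via (B,hash)
  {BE}: card=3000; try (B,hash)→1020, (E,merge)→1830, (B,merge)→1920, (E,hash)→2520, (E,nl)→9060, (B,nl)→9150; best=1020 via (B,hash)
  {DE}: card=1200; try (D,hash)→1980, (D,nl_idx)→2400, (E,merge)→2430, (D,merge)→2460, (E,hash)→2640, (E,nl)→18120 …(+1); best=1980 via (D,hash)
  {AD}: card=3000; try (D,hash)→2180, (A,merge)→3330, (D,merge)→3460, (A,hash)→4240, (D,nl_idx)→5000, (A,nl)→30120 …(+1); best=2180 via (D,hash)
  {AF}: card=1250; try (F,hash)→700, (A,merge)→2390, (F,merge)→2620, (A,hash)→4040, (A,nl)→5020, (F,nl)→5250; best=700 via (F,hash)
  {BCE}: card=300000; try (C,hash)→7220, (E,hash)→9520, (C,merge)→41820, (E,merge)→86470, (C,nl_idx)→325020, (C,nl)→601020 …(+1); best=7220 via (C,hash)
  {BDE}: card=24000; try (B,hash)→3900, (D,hash)→5700, (B,merge)→16800, (D,merge)→40980, (D,nl_idx)→46020, (B,nl)→73980 …(+1); best=3900 via (B,hash)
  {ADE}: card=30000; try (A,hash)→7180, (E,hash)→7580, (A,merge)→18630, (E,merge)→42530, (A,nl)→301980, (E,nl)→452180; best=7180 via (A,hash)
  {ADF}: card=15000; try (D,hash)→3630, (F,hash)→5380, (D,merge)→16660, (D,nl_idx)→24450, (F,merge)→41300, (F,nl)→62180 …(+1); best=3630 via (D,hash)
  {BCDE}: card=2400000; try (C,hash)→31100, (D,hash)→308900, (C,merge)→389700, (C,nl_idx)→2595900, (D,nl_idx)→4507220, (C,nl)→4803900 …(+2); best=31100 via (C,hash)
  {ABDE}: card=600000; try (A,hash)→31900, (B,hash)→37900, (A,merge)→390150, (B,merge)→487600, (B,nl)→1807180, (A,nl)→6003900; best=31900 via (A,hash)
  {ADEF}: card=150000; try (E,hash)→21030, (F,hash)→37380, (E,merge)→229980, (F,merge)→487300, (F,nl)→607180, (E,nl)→2253630; best=21030 via (E,hash)
  {ABCDE}: card=60000000; try (C,hash)→635100, (A,hash)→2435100, (C,merge)→12633700, (A,merge)→55233350, (C,nl_idx)→64831900, (C,nl)→120031900 …(+1); best=635100 via (C,hash)
  {ABDEF}: card=3000000; try (B,hash)→171750, (F,hash)→632100, (B,merge)→2871450, (B,nl)→9021030, (F,nl)→12031900, (F,merge)→12632020; best=171750 via (B,hash)
  {ABCDEF}: card=300000000; try (C,hash)→3174950, (F,hash)→60635300, (C,merge)→69173550, (C,nl_idx)→324171750, (C,nl)→600171750, (F,nl)→1200635100 …(+1); best=3174950 via (C,hash)

3174950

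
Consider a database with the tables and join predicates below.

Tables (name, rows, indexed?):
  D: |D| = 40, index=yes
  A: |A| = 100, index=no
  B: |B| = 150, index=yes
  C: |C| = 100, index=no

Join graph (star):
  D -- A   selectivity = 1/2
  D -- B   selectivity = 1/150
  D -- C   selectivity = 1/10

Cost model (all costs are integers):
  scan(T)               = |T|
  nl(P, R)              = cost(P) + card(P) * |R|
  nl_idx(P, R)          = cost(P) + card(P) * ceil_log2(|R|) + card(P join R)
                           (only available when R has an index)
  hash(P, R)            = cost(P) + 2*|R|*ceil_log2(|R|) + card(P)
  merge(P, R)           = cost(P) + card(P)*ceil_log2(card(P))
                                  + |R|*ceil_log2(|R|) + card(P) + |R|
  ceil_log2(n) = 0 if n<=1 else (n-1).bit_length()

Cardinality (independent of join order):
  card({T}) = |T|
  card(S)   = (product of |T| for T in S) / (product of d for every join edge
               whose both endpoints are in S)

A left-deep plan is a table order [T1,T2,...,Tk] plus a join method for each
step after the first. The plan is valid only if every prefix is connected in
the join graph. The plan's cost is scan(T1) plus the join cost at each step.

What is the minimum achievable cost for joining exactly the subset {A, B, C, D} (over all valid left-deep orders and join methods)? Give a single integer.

3280

Selinger DP over subsets of {A,B,C,D}:
  {D}: scan cost=40, card=40
  {A}: scan cost=100, card=100
  {B}: scan cost=150, card=150
  {C}: scan cost=100, card=100
  {AD}: card=2000; try (D,hash)→680, (A,merge)→1120, (D,merge)→1180, (A,hash)→1480, (D,nl_idx)→2700, (A,nl)→4040 …(+1); best=680 via (D,hash)
  {BD}: card=40; try (B,nl_idx)→400, (D,hash)→780, (D,nl_idx)→1090, (B,merge)→1670, (D,merge)→1780, (B,hash)→2480 …(+2); best=400 via (B,nl_idx)
  {CD}: card=400; try (D,hash)→680, (D,nl_idx)→1100, (C,merge)→1120, (D,merge)→1180, (C,hash)→1480, (C,nl)→4040 …(+1); best=680 via (D,hash)
  {ABD}: card=2000; try (A,merge)→1480, (A,hash)→1840, (A,nl)→4400, (B,hash)→5080, (B,nl_idx)→18680, (B,merge)→26030 …(+1); best=1480 via (A,merge)
  {ACD}: card=20000; try (A,hash)→2480, (C,hash)→4080, (A,merge)→5480, (C,merge)→25480, (A,nl)→40680, (C,nl)→200680; best=2480 via (A,hash)
  {BCD}: card=400; try (C,merge)→1480, (C,hash)→1840, (B,hash)→3480, (B,nl_idx)→4280, (C,nl)→4400, (B,merge)→6030 …(+1); best=1480 via (C,merge)
  {ABCD}: card=20000; try (A,hash)→3280, (C,hash)→4880, (A,merge)→6280, (B,hash)→24880, (C,merge)→26280, (A,nl)→41480 …(+4); best=3280 via (A,hash)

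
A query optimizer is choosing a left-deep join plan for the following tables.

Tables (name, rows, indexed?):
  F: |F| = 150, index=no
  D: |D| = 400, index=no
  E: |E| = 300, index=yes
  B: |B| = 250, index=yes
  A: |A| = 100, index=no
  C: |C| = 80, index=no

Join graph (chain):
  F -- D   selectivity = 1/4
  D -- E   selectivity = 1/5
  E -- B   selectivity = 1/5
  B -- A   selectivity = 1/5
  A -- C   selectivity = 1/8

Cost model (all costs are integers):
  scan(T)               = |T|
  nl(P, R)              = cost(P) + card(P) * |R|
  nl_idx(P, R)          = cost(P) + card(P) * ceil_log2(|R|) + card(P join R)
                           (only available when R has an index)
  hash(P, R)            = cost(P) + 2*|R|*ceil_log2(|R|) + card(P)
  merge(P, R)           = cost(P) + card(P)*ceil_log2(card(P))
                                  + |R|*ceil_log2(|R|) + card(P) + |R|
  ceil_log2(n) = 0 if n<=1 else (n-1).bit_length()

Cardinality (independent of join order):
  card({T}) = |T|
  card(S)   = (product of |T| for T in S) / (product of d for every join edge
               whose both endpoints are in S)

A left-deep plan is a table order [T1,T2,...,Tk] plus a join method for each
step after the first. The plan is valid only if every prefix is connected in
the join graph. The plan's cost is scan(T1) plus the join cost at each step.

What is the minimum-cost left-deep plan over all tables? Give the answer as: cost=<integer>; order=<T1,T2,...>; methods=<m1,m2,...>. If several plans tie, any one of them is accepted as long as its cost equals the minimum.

cost=243071320; order=A,C,B,E,D,F; methods=hash,hash,hash,hash,hash

Selinger DP (subsets sized 1..n):
  {F}: scan cost=150, card=150
  {D}: scan cost=400, card=400
  {E}: scan cost=300, card=300
  {B}: scan cost=250, card=250
  {A}: scan cost=100, card=100
  {C}: scan cost=80, card=80
  {DF}: card=15000; try (F,hash)→3200, (D,merge)→5500, (F,merge)→5750, (D,hash)→7500, (D,nl)→60150, (F,nl)→60400; best=3200 via (F,hash)
  {DE}: card=24000; try (E,hash)→6200, (D,merge)→7300, (E,merge)→7400, (D,hash)→7800, (E,nl_idx)→28000, (D,nl)→120300 …(+1); best=6200 via (E,hash)
  {BE}: card=15000; try (B,hash)→4600, (E,merge)→5500, (B,merge)→5550, (E,hash)→5900, (E,nl_idx)→17500, (B,nl_idx)→17700 …(+2); best=4600 via (B,hash)
  {AB}: card=5000; try (A,hash)→1900, (B,merge)→3150, (A,merge)→3300, (B,hash)→4200, (B,nl_idx)→5900, (B,nl)→25100 …(+1); best=1900 via (A,hash)
  {AC}: card=1000; try (C,hash)→1320, (A,merge)→1520, (C,merge)→1540, (A,hash)→1560, (A,nl)→8080, (C,nl)→8100; best=1320 via (C,hash)
  {DEF}: card=900000; try (E,hash)→23600, (F,hash)→32600, (E,merge)→231200, (F,merge)→391550, (E,nl_idx)→1038200, (F,nl)→3606200 …(+1); best=23600 via (E,hash)
  {BDE}: card=1200000; try (D,hash)→26800, (B,hash)→34200, (D,merge)→233600, (B,merge)→392450, (B,nl_idx)→1398200, (D,nl)→6004600 …(+1); best=26800 via (D,hash)
  {ABE}: card=300000; try (E,hash)→12300, (A,hash)→21000, (E,merge)→74900, (A,merge)→230400, (E,nl_idx)→346900, (E,nl)→1501900 …(+1); best=12300 via (E,hash)
  {ABC}: card=50000; try (B,hash)→6320, (C,hash)→8020, (B,merge)→14570, (B,nl_idx)→59320, (C,merge)→72540, (B,nl)→251320 …(+1); best=6320 via (B,hash)
  {BDEF}: card=45000000; try (B,hash)→927600, (F,hash)→1229200, (B,merge)→18925850, (F,merge)→26428150, (B,nl_idx)→52223600, (F,nl)→180026800 …(+1); best=927600 via (B,hash)
  {ABDE}: card=24000000; try (D,hash)→319500, (A,hash)→1228200, (D,merge)→6016300, (A,merge)→26427600, (D,nl)→120012300, (A,nl)→120026800; best=319500 via (D,hash)
  {ABCE}: card=3000000; try (E,hash)→61720, (C,hash)→313420, (E,merge)→859320, (E,nl_idx)→3456320, (C,merge)→6012940, (E,nl)→15006320 …(+1); best=61720 via (E,hash)
  {ABDEF}: card=900000000; try (F,hash)→24321900, (A,hash)→45929000, (F,merge)→624320850, (A,merge)→1215928400, (F,nl)→3600319500, (A,nl)→4500927600; best=24321900 via (F,hash)
  {ABCDE}: card=240000000; try (D,hash)→3068920, (C,hash)→24320620, (D,merge)→69065720, (C,merge)→624320140, (D,nl)→1200061720, (C,nl)→1920319500; best=3068920 via (D,hash)
  {ABCDEF}: card=9000000000; try (F,hash)→243071320, (C,hash)→924323020, (F,merge)→6963070270, (C,merge)→27924322540, (F,nl)→36003068920, (C,nl)→72024321900; best=243071320 via (F,hash)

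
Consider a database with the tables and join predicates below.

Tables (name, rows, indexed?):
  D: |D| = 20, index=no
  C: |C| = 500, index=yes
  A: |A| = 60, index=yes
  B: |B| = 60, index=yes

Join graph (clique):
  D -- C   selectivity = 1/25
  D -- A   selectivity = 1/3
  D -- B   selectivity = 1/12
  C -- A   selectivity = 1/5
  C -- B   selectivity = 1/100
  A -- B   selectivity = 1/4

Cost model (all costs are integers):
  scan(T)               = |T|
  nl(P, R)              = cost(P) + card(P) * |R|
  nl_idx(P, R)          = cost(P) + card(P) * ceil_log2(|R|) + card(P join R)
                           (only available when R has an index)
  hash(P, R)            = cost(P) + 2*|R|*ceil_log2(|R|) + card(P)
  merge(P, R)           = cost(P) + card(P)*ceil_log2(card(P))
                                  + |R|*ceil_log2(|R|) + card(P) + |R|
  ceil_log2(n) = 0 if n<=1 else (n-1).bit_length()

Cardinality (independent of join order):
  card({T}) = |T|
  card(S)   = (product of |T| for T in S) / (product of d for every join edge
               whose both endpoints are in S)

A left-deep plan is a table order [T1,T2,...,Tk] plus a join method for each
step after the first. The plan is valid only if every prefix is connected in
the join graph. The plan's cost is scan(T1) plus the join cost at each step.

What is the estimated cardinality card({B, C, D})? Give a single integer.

Tables in S: B(60), C(500), D(20)
Edges inside S: D-C(d=25), D-B(d=12), C-B(d=100)
numerator = 60 * 500 * 20 = 600000
denominator = 25 * 12 * 100 = 30000
card(S) = 600000 / 30000 = 20

20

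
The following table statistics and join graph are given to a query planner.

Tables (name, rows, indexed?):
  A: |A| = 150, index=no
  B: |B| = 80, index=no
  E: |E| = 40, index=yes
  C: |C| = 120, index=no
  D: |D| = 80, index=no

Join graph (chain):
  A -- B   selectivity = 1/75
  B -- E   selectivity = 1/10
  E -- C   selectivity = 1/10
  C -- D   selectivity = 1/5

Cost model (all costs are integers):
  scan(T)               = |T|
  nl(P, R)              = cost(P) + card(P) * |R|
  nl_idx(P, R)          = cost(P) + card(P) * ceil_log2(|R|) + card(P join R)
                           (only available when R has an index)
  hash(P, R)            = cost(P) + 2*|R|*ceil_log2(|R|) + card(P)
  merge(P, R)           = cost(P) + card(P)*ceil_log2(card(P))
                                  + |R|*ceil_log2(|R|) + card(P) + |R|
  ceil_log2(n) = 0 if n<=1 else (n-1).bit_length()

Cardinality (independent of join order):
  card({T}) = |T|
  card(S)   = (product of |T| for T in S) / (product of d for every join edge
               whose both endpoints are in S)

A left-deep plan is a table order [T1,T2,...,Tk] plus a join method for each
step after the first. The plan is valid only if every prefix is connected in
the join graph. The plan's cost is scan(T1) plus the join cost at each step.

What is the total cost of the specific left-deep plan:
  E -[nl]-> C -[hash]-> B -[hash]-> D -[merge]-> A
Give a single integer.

1057230

step 1: scan E: cost=40, card=40
step 2: join C via nl
    card(P join C) = 40*120/(10) = 480
    cost = 40 + 40*120 = 4840
step 3: join B via hash
    card(P join B) = 480*80/(10) = 3840
    cost = 4840 + 2*80*7 + 480 = 6440
step 4: join D via hash
    card(P join D) = 3840*80/(5) = 61440
    cost = 6440 + 2*80*7 + 3840 = 11400
step 5: join A via merge
    card(P join A) = 61440*150/(75) = 122880
    cost = 11400 + 61440*16 + 150*8 + 61440 + 150 = 1057230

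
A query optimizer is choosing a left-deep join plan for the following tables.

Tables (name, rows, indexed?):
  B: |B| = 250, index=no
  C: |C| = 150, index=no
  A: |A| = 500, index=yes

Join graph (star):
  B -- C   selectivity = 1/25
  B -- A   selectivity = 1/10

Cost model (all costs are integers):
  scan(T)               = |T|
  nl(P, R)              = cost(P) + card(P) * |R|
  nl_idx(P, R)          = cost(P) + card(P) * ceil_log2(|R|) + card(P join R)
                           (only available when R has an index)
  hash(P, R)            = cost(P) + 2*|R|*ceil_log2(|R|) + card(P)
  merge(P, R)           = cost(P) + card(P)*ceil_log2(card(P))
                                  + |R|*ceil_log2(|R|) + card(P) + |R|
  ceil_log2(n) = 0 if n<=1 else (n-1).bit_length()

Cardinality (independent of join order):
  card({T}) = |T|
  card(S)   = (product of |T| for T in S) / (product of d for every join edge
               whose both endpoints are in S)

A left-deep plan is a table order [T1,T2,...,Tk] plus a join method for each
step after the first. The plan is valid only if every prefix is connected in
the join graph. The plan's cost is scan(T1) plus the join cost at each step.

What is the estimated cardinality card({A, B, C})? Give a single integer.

Tables in S: A(500), B(250), C(150)
Edges inside S: B-C(d=25), B-A(d=10)
numerator = 500 * 250 * 150 = 18750000
denominator = 25 * 10 = 250
card(S) = 18750000 / 250 = 75000

75000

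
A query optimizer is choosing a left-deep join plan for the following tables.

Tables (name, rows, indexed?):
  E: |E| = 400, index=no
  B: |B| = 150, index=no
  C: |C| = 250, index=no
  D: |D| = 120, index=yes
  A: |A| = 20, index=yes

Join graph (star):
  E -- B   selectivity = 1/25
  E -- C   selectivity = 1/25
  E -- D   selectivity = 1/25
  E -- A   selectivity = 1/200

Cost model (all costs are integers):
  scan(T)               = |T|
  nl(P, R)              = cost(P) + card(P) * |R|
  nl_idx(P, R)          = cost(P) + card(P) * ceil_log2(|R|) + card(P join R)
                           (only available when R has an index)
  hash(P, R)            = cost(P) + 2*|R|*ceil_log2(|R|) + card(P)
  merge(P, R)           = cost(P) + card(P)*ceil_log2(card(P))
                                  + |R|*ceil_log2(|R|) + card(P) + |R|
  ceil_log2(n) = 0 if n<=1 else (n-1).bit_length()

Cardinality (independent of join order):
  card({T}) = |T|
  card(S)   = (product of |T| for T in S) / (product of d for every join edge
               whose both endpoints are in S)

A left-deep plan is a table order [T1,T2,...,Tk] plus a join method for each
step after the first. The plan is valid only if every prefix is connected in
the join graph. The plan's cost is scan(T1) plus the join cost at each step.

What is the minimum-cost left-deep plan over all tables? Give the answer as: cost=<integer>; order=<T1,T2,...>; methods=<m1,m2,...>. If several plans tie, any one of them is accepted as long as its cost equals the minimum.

cost=9216; order=E,A,D,B,C; methods=hash,nl_idx,hash,hash

Selinger DP (subsets sized 1..n):
  {E}: scan cost=400, card=400
  {B}: scan cost=150, card=150
  {C}: scan cost=250, card=250
  {D}: scan cost=120, card=120
  {A}: scan cost=20, card=20
  {BE}: card=2400; try (B,hash)→3200, (E,merge)→5500, (B,merge)→5750, (E,hash)→7500, (E,nl)→60150, (B,nl)→60400; best=3200 via (B,hash)
  {CE}: card=4000; try (C,hash)→4800, (E,merge)→6500, (C,merge)→6650, (E,hash)→7700, (E,nl)→100250, (C,nl)→100400; best=4800 via (C,hash)
  {DE}: card=1920; try (D,hash)→2480, (E,merge)→5080, (D,nl_idx)→5120, (D,merge)→5360, (E,hash)→7440, (E,nl)→48120 …(+1); best=2480 via (D,hash)
  {AE}: card=40; try (A,hash)→1000, (A,nl_idx)→2440, (E,merge)→4140, (A,merge)→4520, (E,hash)→7240, (E,nl)→8020 …(+1); best=1000 via (A,hash)
  {BCE}: card=24000; try (C,hash)→9600, (B,hash)→11200, (C,merge)→36650, (B,merge)→58150, (C,nl)→603200, (B,nl)→604800; best=9600 via (C,hash)
  {BDE}: card=11520; try (B,hash)→6800, (D,hash)→7280, (B,merge)→26870, (D,nl_idx)→31520, (D,merge)→35360, (B,nl)→290480 …(+1); best=6800 via (B,hash)
  {ABE}: card=240; try (B,merge)→2630, (B,hash)→3440, (A,hash)→5800, (B,nl)→7000, (A,nl_idx)→15440, (A,merge)→34520 …(+1); best=2630 via (B,merge)
  {CDE}: card=19200; try (C,hash)→8400, (D,hash)→10480, (C,merge)→27770, (D,nl_idx)→52000, (D,merge)→57760, (C,nl)→482480 …(+1); best=8400 via (C,hash)
  {ACE}: card=400; try (C,merge)→3530, (C,hash)→5040, (A,hash)→9000, (C,nl)→11000, (A,nl_idx)→25200, (A,merge)→56920 …(+1); best=3530 via (C,merge)
  {ADE}: card=192; try (D,nl_idx)→1472, (D,merge)→2240, (D,hash)→2720, (A,hash)→4600, (D,nl)→5800, (A,nl_idx)→12272 …(+2); best=1472 via (D,nl_idx)
  {BCDE}: card=115200; try (C,hash)→22320, (B,hash)→30000, (D,hash)→35280, (C,merge)→181850, (D,nl_idx)→292800, (B,merge)→316950 …(+4); best=22320 via (C,hash)
  {ABCE}: card=2400; try (B,hash)→6330, (C,hash)→6870, (C,merge)→7040, (B,merge)→8880, (A,hash)→33800, (C,nl)→62630 …(+4); best=6330 via (B,hash)
  {ABDE}: card=1152; try (B,hash)→4064, (D,hash)→4550, (B,merge)→4550, (D,nl_idx)→5462, (D,merge)→5750, (A,hash)→18520 …(+5); best=4064 via (B,hash)
  {ACDE}: card=1920; try (C,merge)→5450, (D,hash)→5610, (C,hash)→5664, (D,nl_idx)→8250, (D,merge)→8490, (A,hash)→27800 …(+5); best=5450 via (C,merge)
  {ABCDE}: card=11520; try (C,hash)→9216, (B,hash)→9770, (D,hash)→10410, (C,merge)→20138, (B,merge)→29840, (D,nl_idx)→34650 …(+8); best=9216 via (C,hash)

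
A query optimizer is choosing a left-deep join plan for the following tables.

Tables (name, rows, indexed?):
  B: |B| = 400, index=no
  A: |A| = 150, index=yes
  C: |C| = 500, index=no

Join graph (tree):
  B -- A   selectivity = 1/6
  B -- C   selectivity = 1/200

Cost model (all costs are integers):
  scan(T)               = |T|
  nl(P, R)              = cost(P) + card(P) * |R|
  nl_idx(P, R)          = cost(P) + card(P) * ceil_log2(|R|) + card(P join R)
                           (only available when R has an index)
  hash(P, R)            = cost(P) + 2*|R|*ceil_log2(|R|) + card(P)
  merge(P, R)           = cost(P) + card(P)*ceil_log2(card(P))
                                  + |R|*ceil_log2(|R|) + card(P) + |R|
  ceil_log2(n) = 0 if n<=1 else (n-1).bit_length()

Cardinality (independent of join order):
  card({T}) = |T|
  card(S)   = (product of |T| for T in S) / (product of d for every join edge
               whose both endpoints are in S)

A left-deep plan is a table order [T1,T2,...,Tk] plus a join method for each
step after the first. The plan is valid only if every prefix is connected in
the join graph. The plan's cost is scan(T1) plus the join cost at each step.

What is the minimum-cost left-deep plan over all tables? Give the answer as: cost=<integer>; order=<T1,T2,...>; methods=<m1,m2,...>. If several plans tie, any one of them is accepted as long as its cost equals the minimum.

Selinger DP (subsets sized 1..n):
  {B}: scan cost=400, card=400
  {A}: scan cost=150, card=150
  {C}: scan cost=500, card=500
  {AB}: card=10000; try (A,hash)→3200, (B,merge)→5500, (A,merge)→5750, (B,hash)→7500, (A,nl_idx)→13600, (B,nl)→60150 …(+1); best=3200 via (A,hash)
  {BC}: card=1000; try (B,hash)→8200, (C,merge)→9400, (B,merge)→9500, (C,hash)→9800, (C,nl)→200400, (B,nl)→200500; best=8200 via (B,hash)
  {ABC}: card=25000; try (A,hash)→11600, (A,merge)→20550, (C,hash)→22200, (A,nl_idx)→41200, (C,merge)→158200, (A,nl)→158200 …(+1); best=11600 via (A,hash)

cost=11600; order=C,B,A; methods=hash,hash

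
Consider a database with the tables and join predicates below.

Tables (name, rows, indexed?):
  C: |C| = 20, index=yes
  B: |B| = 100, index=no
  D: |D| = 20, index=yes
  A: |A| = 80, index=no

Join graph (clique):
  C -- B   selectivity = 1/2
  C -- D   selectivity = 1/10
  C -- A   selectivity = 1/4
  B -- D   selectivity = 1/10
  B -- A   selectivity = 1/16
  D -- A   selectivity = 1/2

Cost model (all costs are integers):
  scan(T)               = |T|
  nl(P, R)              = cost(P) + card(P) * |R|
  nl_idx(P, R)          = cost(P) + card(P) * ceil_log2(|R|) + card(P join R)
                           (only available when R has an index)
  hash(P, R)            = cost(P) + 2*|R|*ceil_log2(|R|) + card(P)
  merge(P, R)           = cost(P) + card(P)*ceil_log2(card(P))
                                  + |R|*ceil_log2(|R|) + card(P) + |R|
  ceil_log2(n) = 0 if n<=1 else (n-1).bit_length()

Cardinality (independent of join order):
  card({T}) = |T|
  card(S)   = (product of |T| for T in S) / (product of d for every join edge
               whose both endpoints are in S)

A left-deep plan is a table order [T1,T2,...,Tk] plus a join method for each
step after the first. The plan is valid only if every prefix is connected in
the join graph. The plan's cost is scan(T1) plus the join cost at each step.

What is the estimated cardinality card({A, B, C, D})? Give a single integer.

125

Tables in S: A(80), B(100), C(20), D(20)
Edges inside S: C-B(d=2), C-D(d=10), C-A(d=4), B-D(d=10), B-A(d=16), D-A(d=2)
numerator = 80 * 100 * 20 * 20 = 3200000
denominator = 2 * 10 * 4 * 10 * 16 * 2 = 25600
card(S) = 3200000 / 25600 = 125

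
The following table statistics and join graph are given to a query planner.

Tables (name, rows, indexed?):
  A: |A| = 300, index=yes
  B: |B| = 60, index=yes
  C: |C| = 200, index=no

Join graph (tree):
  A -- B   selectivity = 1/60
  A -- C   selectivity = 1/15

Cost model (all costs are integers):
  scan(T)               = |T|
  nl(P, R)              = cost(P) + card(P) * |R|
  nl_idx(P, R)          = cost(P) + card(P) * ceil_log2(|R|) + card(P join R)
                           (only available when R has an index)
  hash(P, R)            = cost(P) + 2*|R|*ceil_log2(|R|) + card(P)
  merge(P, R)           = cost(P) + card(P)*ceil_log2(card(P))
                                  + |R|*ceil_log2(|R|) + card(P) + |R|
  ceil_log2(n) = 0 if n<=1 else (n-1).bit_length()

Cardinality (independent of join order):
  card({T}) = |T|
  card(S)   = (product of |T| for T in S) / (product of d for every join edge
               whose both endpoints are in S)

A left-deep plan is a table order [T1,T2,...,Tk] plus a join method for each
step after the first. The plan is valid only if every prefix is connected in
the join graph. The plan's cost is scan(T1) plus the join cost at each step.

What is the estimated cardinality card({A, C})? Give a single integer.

4000

Tables in S: A(300), C(200)
Edges inside S: A-C(d=15)
numerator = 300 * 200 = 60000
denominator = 15 = 15
card(S) = 60000 / 15 = 4000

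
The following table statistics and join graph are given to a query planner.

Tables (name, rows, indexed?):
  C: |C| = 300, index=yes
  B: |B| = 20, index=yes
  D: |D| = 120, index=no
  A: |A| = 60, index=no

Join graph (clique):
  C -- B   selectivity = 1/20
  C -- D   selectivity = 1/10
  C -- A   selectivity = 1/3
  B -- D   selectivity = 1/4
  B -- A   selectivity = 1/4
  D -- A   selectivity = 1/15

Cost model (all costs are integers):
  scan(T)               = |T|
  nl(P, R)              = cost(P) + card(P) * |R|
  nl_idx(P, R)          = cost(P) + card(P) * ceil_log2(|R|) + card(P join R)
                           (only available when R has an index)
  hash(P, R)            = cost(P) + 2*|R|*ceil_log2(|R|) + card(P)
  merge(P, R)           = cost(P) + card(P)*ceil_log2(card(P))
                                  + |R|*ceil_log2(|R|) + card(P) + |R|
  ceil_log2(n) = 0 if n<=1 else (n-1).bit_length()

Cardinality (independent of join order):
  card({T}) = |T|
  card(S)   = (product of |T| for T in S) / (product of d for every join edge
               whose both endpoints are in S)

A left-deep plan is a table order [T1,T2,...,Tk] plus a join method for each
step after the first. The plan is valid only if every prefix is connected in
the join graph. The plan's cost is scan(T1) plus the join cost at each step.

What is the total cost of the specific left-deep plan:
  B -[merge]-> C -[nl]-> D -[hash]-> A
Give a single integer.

40760

step 1: scan B: cost=20, card=20
step 2: join C via merge
    card(P join C) = 20*300/(20) = 300
    cost = 20 + 20*5 + 300*9 + 20 + 300 = 3140
step 3: join D via nl
    card(P join D) = 300*120/(10*4) = 900
    cost = 3140 + 300*120 = 39140
step 4: join A via hash
    card(P join A) = 900*60/(3*4*15) = 300
    cost = 39140 + 2*60*6 + 900 = 40760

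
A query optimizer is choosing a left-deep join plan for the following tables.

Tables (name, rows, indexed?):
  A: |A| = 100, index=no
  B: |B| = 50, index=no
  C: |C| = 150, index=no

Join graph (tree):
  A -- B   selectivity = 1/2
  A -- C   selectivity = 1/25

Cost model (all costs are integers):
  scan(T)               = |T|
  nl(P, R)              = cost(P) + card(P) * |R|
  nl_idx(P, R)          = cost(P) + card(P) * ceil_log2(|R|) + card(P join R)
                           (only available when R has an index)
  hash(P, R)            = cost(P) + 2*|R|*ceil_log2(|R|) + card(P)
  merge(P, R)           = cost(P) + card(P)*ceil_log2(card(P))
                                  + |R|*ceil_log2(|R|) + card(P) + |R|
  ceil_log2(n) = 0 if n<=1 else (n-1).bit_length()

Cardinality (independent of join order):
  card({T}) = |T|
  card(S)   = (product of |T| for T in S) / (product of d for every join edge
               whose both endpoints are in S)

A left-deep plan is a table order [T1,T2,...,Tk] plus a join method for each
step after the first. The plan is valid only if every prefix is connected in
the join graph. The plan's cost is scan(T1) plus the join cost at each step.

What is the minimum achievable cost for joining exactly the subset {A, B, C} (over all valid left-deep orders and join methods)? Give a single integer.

Selinger DP over subsets of {A,B,C}:
  {A}: scan cost=100, card=100
  {B}: scan cost=50, card=50
  {C}: scan cost=150, card=150
  {AB}: card=2500; try (B,hash)→800, (A,merge)→1200, (B,merge)→1250, (A,hash)→1500, (A,nl)→5050, (B,nl)→5100; best=800 via (B,hash)
  {AC}: card=600; try (A,hash)→1700, (C,merge)→2250, (A,merge)→2300, (C,hash)→2600, (C,nl)→15100, (A,nl)→15150; best=1700 via (A,hash)
  {ABC}: card=15000; try (B,hash)→2900, (C,hash)→5700, (B,merge)→8650, (B,nl)→31700, (C,merge)→34650, (C,nl)→375800; best=2900 via (B,hash)

2900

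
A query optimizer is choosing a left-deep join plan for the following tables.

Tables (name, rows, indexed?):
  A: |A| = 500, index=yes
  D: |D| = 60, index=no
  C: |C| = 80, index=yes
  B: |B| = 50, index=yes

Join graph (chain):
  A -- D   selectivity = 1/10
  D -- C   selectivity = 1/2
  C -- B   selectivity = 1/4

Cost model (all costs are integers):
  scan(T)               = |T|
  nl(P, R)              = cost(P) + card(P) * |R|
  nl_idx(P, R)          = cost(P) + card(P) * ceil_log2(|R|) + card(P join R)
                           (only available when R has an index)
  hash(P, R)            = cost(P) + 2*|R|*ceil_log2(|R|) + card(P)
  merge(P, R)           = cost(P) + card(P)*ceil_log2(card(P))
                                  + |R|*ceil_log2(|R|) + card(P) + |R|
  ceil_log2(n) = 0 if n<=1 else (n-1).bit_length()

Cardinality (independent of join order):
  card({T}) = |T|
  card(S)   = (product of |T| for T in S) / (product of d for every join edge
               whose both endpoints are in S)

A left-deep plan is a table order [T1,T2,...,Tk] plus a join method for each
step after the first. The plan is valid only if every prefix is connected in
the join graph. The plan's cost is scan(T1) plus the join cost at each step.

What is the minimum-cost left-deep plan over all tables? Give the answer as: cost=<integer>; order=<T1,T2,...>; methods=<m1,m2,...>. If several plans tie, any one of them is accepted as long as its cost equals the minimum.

Selinger DP (subsets sized 1..n):
  {A}: scan cost=500, card=500
  {D}: scan cost=60, card=60
  {C}: scan cost=80, card=80
  {B}: scan cost=50, card=50
  {AD}: card=3000; try (D,hash)→1720, (A,nl_idx)→3600, (A,merge)→5480, (D,merge)→5920, (A,hash)→9120, (A,nl)→30060 …(+1); best=1720 via (D,hash)
  {CD}: card=2400; try (D,hash)→880, (C,merge)→1120, (D,merge)→1140, (C,hash)→1240, (C,nl_idx)→2880, (C,nl)→4860 …(+1); best=880 via (D,hash)
  {BC}: card=1000; try (B,hash)→760, (C,merge)→1040, (B,merge)→1070, (C,hash)→1220, (C,nl_idx)→1400, (B,nl_idx)→1560 …(+2); best=760 via (B,hash)
  {ACD}: card=120000; try (C,hash)→5840, (A,hash)→12280, (A,merge)→37080, (C,merge)→41360, (A,nl_idx)→142480, (C,nl_idx)→142720 …(+2); best=5840 via (C,hash)
  {BCD}: card=30000; try (D,hash)→2480, (B,hash)→3880, (D,merge)→12180, (B,merge)→32430, (B,nl_idx)→45280, (D,nl)→60760 …(+1); best=2480 via (D,hash)
  {ABCD}: card=1500000; try (A,hash)→41480, (B,hash)→126440, (A,merge)→487480, (A,nl_idx)→1772480, (B,merge)→2166190, (B,nl_idx)→2225840 …(+2); best=41480 via (A,hash)

cost=41480; order=C,B,D,A; methods=hash,hash,hash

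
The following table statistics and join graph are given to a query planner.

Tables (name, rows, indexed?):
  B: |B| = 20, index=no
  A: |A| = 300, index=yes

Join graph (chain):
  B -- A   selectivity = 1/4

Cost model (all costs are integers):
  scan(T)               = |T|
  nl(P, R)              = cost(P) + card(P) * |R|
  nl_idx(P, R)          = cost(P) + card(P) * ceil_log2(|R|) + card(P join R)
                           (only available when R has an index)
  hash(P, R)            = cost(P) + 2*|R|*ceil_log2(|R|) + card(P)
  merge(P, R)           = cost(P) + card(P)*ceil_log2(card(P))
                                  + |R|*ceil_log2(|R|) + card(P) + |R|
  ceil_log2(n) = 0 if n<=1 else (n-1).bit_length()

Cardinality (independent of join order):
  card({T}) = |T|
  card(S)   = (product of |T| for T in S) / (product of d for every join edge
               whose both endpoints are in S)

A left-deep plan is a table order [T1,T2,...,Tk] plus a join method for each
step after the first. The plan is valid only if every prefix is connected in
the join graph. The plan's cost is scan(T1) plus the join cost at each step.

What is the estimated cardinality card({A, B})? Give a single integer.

Tables in S: A(300), B(20)
Edges inside S: B-A(d=4)
numerator = 300 * 20 = 6000
denominator = 4 = 4
card(S) = 6000 / 4 = 1500

1500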